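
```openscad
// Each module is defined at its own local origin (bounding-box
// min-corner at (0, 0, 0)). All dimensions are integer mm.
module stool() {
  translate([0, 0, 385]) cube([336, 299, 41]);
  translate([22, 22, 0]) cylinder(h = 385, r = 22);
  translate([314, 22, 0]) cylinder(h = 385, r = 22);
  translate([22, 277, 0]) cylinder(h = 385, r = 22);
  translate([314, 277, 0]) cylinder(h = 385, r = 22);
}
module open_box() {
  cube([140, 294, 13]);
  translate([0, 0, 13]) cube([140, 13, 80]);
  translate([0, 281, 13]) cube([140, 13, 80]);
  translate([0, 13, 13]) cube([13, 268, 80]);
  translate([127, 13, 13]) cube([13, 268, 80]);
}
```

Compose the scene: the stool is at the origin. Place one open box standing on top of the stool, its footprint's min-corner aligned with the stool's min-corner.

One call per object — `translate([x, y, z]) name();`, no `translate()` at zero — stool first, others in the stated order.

stool();
translate([0, 0, 426]) open_box();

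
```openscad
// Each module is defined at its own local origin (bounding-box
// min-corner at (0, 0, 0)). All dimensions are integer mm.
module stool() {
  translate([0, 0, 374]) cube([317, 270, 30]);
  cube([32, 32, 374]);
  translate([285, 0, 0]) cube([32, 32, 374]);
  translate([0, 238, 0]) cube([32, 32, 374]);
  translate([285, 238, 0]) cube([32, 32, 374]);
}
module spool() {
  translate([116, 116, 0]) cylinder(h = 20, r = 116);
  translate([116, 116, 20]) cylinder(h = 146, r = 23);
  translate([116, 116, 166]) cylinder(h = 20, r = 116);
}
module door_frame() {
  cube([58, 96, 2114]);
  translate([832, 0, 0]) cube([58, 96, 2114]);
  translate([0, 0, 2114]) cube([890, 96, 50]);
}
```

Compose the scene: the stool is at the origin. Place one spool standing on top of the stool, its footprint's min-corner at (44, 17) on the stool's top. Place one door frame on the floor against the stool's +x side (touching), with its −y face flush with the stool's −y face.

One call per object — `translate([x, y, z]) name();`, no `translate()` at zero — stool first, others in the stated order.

stool();
translate([44, 17, 404]) spool();
translate([317, 0, 0]) door_frame();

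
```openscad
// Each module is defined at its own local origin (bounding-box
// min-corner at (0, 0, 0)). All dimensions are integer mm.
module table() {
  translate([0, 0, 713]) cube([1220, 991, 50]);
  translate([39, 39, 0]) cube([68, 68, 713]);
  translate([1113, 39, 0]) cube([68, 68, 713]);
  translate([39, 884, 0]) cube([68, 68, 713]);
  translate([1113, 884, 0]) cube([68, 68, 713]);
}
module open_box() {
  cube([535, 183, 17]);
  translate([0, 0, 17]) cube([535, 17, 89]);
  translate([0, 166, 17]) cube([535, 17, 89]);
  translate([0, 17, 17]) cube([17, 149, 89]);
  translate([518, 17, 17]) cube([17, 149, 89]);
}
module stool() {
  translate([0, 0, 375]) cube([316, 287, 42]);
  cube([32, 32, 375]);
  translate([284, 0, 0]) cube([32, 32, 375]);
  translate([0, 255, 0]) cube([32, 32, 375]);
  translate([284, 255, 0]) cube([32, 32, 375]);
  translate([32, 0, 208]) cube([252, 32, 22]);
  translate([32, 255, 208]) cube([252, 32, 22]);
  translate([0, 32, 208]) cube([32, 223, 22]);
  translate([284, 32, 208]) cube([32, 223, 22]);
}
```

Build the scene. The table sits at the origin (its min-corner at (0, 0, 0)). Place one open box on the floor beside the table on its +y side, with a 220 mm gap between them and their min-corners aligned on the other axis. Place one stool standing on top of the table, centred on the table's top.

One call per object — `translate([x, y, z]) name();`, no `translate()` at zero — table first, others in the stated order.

table();
translate([0, 1211, 0]) open_box();
translate([452, 352, 763]) stool();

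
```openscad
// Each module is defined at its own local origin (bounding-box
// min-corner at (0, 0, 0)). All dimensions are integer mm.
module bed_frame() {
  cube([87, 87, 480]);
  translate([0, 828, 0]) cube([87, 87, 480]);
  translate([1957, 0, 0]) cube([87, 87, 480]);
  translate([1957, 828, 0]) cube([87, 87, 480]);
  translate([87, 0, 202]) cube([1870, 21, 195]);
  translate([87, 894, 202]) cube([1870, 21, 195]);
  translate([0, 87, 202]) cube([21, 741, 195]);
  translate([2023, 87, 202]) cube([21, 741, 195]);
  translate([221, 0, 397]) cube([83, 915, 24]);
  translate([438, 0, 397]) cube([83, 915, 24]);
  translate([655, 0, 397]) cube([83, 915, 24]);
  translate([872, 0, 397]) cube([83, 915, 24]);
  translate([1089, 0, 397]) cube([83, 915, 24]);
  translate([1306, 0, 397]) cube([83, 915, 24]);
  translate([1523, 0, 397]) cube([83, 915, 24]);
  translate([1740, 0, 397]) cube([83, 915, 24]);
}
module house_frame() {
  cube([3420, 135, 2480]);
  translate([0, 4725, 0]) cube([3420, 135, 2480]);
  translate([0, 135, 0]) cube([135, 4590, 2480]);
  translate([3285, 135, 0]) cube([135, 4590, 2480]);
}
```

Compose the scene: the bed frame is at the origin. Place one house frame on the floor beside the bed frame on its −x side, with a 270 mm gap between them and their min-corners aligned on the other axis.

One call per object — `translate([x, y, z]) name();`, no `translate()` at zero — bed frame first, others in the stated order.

bed_frame();
translate([-3690, 0, 0]) house_frame();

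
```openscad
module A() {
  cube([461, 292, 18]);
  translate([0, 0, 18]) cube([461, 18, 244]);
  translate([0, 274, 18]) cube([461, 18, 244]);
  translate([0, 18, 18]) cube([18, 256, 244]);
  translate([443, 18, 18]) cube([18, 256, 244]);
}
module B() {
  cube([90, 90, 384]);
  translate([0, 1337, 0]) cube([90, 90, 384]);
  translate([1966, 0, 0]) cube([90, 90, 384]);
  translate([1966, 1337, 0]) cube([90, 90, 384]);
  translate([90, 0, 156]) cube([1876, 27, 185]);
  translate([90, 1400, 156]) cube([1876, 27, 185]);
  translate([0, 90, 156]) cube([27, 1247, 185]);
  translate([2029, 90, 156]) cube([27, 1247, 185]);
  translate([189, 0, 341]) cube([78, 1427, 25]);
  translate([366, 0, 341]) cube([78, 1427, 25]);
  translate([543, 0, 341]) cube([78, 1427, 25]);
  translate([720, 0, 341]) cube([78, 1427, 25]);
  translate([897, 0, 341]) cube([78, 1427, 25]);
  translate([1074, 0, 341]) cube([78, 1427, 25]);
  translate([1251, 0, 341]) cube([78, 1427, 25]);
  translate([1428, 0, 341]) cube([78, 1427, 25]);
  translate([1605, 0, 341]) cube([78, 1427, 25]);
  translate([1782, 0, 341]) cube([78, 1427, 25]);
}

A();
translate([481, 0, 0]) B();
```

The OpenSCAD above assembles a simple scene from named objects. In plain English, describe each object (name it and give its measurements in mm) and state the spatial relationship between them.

A is an open-topped rectangular box: outside dimensions 461×292×262 mm, with a uniform wall and base thickness of 18 mm. The base is a full 461×292 slab on the floor; four walls sit on top of the base. The front and back walls (the −y and +y sides) span the full width; the two side walls fit between them.

B is a bed frame 2056 mm long (x) by 1427 mm wide (y). Four 90×90 mm corner posts, 384 mm tall, at the corners of the footprint. Four rails of 27 mm thickness and 185 mm height run between adjacent posts with their undersides at z = 156 mm, their outer faces flush with the outside of the frame (the two x-running rails run between the posts' inner faces; the two y-running rails run between the posts' inner faces). 10 slats, each 78 mm wide (x) and 25 mm thick, lie across the top of the two x-running rails, running the full 1427 mm width of the frame in y; the slats are evenly spaced along x between the inner faces of the end posts with equal gaps (rounded down to the nearest mm) at the −x end and between each pair — any rounding remainder accumulates at the +x end.

The bed frame is on the floor beside the open box on its +x side.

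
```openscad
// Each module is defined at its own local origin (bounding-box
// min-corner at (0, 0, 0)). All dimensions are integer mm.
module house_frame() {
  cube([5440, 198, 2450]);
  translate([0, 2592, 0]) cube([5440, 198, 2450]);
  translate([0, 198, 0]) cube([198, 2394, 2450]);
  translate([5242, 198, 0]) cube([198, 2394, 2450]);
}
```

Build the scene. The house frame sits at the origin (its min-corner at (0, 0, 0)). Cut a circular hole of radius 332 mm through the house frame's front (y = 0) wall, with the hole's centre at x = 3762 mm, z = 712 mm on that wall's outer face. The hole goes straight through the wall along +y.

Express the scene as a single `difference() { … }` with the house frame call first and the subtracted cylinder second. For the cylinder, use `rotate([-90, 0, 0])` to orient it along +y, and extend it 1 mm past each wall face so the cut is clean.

difference() {
  house_frame();
  translate([3762, -1, 712]) rotate([-90, 0, 0]) cylinder(h = 200, r = 332);
}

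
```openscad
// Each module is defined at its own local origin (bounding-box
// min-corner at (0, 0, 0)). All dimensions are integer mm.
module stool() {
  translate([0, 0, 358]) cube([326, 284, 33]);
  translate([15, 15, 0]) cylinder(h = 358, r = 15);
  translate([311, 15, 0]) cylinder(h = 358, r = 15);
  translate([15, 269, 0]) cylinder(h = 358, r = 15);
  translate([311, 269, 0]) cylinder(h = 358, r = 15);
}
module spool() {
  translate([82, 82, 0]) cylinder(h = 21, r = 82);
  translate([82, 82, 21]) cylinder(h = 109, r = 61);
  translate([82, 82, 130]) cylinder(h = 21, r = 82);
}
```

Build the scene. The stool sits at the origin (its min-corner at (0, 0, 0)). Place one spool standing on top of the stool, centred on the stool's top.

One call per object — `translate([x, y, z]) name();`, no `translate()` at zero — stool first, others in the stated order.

stool();
translate([81, 60, 391]) spool();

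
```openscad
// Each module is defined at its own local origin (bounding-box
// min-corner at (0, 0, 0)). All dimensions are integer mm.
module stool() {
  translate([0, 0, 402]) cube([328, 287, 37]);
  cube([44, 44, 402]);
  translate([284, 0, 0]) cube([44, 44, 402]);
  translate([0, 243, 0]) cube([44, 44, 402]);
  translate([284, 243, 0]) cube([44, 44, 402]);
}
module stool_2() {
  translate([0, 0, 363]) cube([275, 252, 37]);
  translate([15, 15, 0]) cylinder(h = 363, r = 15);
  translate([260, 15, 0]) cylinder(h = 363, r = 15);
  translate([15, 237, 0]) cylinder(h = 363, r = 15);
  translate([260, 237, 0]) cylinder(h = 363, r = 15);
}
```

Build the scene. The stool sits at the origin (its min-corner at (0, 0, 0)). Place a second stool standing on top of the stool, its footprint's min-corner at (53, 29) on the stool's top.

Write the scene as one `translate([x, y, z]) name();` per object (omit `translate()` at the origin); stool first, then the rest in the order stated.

stool();
translate([53, 29, 439]) stool_2();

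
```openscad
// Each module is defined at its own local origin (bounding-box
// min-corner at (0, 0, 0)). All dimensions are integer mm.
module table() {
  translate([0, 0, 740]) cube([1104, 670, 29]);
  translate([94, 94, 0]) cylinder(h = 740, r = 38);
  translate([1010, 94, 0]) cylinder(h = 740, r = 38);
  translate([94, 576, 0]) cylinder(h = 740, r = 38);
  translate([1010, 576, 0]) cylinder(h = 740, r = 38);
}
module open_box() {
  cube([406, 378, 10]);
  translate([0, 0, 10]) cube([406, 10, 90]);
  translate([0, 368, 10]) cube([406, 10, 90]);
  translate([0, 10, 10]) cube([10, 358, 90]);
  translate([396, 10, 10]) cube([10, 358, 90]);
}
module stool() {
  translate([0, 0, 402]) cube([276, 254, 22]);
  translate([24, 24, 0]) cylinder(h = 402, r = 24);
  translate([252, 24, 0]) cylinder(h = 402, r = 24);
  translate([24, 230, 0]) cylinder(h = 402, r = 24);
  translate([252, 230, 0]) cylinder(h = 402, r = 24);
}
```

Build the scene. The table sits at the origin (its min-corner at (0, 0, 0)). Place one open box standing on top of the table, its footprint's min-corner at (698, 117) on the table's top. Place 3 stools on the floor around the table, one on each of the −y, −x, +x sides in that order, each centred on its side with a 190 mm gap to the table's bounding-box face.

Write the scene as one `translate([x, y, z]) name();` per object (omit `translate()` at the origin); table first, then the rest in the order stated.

table();
translate([698, 117, 769]) open_box();
translate([414, -444, 0]) stool();
translate([-466, 208, 0]) stool();
translate([1294, 208, 0]) stool();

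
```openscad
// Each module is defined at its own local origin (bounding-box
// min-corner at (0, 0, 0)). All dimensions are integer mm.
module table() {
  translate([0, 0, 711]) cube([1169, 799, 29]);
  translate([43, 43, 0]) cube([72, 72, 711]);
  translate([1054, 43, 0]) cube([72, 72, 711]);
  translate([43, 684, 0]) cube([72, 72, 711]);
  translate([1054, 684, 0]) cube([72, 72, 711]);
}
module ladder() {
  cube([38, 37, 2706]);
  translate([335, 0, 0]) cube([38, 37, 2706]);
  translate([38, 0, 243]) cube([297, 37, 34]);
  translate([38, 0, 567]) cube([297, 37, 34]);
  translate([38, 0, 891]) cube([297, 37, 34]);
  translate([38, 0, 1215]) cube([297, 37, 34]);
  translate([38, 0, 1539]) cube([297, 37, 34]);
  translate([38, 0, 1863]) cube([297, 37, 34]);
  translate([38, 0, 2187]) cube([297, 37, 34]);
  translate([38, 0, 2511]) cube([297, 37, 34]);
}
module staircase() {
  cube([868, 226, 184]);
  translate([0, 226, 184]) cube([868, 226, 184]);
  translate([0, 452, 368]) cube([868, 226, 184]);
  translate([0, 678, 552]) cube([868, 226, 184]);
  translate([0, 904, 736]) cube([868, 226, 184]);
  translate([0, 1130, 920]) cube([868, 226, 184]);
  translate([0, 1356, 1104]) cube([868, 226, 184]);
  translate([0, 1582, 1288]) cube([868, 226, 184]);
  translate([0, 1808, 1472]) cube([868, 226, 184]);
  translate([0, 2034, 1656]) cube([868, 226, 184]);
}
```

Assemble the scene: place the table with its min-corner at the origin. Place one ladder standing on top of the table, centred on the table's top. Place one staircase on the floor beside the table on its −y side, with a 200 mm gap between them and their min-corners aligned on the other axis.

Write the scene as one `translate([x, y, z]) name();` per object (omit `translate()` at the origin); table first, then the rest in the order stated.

table();
translate([398, 381, 740]) ladder();
translate([0, -2460, 0]) staircase();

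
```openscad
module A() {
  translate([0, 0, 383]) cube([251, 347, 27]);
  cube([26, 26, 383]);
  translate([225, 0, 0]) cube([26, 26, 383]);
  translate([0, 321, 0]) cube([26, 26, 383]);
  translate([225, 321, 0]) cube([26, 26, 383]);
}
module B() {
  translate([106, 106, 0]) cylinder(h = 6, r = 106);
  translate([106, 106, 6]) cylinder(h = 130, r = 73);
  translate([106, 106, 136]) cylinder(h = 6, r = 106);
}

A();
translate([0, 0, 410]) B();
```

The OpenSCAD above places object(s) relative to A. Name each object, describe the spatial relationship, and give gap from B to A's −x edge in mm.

The spool's min-x is at 0; the stool's min-x is 0; gap = 0 mm.

A is a stool. B is a spool. The spool is on top of the stool. The gap from the spool to the stool's −x edge is 0 mm.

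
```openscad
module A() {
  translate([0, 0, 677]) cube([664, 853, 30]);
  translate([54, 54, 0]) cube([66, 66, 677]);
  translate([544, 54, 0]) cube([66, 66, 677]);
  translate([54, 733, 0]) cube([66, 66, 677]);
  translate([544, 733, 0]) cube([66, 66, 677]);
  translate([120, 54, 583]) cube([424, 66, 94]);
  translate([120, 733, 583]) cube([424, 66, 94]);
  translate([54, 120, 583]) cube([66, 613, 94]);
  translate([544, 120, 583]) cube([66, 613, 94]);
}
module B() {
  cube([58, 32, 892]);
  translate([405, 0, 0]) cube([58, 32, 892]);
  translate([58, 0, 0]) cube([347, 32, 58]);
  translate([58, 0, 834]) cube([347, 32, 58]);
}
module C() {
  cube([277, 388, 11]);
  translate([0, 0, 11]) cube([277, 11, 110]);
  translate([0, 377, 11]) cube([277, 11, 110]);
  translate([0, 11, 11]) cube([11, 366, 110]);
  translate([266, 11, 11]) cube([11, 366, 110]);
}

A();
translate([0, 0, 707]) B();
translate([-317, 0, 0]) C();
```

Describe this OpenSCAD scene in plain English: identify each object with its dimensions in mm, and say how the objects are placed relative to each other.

A is a table with a 664×853 mm rectangular top, 30 mm thick, top surface at z = 707 mm, supported by four 66×66 mm square legs, each inset 54 mm from the nearest pair of top edges, running from the floor. Four apron rails, 66 mm thick and 94 mm tall, run between adjacent legs with their top edges flush with the underside of the top and their outer faces flush with the legs' outer faces.

B is a rectangular picture frame lying in the x–z plane (depth along y). The opening is 347 mm wide (x) by 776 mm tall (z), surrounded by a border 58 mm wide on all four sides. The frame is 32 mm deep and is made of two full-height vertical stiles with two horizontal rails fitted between them.

C is an open storage box with external size 277×388×121 mm and wall thickness 11 mm (the base is also 11 mm thick). The base covers the whole footprint; the four walls stand on the base, with the y-facing walls full-width and the x-facing walls fitting between their inner faces.

The picture frame is on top of the table. The open box is on the floor beside the table on its −x side.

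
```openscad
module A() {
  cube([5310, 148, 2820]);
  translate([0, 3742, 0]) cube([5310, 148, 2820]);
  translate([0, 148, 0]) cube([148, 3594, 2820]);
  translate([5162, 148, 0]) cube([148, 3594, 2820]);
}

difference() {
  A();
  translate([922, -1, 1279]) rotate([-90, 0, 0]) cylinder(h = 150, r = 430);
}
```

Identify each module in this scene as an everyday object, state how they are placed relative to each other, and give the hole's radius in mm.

The subtracted cylinder has r = 430 mm.

A is a house frame. The house frame has a circular hole through its front wall. The hole's radius is 430 mm.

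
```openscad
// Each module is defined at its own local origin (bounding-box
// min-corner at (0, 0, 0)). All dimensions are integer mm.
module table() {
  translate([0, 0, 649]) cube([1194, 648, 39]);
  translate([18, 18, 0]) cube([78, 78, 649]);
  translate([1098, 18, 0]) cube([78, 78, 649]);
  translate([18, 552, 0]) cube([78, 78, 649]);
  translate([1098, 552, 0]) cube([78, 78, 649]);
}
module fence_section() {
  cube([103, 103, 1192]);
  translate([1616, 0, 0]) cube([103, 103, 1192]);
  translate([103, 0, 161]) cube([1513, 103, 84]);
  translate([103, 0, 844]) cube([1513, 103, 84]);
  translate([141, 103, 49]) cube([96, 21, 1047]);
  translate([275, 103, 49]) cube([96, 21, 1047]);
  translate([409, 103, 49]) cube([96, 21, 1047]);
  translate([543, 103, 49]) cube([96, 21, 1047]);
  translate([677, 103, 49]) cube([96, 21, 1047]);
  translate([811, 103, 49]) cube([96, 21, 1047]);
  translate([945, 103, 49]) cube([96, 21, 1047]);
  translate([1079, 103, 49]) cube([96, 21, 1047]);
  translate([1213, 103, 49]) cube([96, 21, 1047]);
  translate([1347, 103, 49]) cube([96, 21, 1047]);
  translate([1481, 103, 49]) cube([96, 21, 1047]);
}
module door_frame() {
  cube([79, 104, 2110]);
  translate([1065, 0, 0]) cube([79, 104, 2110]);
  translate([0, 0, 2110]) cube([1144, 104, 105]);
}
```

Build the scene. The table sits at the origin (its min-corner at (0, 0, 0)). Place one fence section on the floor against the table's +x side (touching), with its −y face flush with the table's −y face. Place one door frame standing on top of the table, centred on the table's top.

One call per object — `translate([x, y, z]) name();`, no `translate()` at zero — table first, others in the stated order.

table();
translate([1194, 0, 0]) fence_section();
translate([25, 272, 688]) door_frame();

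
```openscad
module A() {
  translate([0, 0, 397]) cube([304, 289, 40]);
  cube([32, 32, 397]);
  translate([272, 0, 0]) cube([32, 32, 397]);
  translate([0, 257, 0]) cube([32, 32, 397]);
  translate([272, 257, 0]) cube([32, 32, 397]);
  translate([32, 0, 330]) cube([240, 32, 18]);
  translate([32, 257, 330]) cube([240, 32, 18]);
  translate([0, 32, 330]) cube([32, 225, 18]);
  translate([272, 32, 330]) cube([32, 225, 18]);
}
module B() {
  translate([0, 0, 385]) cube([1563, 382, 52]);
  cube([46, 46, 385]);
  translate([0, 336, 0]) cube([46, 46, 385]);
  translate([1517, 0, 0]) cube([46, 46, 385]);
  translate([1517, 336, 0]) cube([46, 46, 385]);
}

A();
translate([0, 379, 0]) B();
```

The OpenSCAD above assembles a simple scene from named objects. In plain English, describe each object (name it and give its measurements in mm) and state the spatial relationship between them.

A is a four-legged stool. The seat is a 304×289×40 mm slab whose top surface is at z = 437 mm; four square legs, each 32×32 mm in cross-section, run from the floor (z = 0) to the underside of the seat, each flush with a corner of the seat. Four stretchers, 32 mm wide and 18 mm tall, connect adjacent legs with their undersides at z = 330 mm, each running between the inner faces of the legs it joins and aligned with the legs' outer faces on the other axis.

B is a long wooden bench with a 1563 mm (x) × 382 mm (y) seat, 52 mm thick, its top surface 437 mm above the floor. Four 46 mm square legs at the seat corners, flush with the edges, run from z = 0 to the seat underside.

The bench is on the floor beside the stool on its +y side.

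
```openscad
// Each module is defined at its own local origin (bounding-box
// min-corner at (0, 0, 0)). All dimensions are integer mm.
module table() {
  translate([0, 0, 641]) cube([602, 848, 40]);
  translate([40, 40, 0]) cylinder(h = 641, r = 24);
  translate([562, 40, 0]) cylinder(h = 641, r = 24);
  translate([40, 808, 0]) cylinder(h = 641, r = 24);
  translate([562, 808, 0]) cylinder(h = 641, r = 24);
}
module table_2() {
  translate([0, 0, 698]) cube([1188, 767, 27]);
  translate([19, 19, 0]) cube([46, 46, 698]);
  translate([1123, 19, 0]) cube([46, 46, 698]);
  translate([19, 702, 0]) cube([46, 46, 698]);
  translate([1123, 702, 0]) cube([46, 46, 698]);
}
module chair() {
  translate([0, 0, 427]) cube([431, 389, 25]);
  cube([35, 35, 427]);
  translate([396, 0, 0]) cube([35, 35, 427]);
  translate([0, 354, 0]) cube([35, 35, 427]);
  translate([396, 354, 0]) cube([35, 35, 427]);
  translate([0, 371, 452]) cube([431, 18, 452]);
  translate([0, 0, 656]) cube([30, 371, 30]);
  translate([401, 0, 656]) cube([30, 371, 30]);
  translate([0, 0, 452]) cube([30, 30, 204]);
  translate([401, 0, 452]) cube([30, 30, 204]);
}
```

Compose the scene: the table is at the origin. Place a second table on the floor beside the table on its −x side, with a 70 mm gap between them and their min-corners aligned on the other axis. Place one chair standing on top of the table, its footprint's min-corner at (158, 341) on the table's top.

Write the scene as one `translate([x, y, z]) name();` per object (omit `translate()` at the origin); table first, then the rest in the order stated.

table();
translate([-1258, 0, 0]) table_2();
translate([158, 341, 681]) chair();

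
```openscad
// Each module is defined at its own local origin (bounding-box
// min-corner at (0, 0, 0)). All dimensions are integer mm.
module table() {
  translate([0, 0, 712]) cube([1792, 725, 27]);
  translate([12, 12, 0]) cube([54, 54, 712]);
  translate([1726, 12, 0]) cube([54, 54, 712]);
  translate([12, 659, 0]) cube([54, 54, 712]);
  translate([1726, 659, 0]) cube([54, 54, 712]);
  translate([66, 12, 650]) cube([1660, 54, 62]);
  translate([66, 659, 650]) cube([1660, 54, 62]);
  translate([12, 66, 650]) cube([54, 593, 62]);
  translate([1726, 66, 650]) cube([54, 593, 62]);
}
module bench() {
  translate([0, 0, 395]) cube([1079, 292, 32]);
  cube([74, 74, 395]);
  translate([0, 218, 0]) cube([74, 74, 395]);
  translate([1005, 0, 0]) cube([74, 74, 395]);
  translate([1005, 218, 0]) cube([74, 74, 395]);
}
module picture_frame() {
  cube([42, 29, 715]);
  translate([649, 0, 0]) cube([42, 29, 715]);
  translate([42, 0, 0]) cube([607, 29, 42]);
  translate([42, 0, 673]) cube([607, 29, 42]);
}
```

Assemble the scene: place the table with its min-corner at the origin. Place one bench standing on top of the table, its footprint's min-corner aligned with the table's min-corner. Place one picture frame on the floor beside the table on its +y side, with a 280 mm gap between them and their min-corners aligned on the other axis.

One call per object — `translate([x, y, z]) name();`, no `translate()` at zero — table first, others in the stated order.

table();
translate([0, 0, 739]) bench();
translate([0, 1005, 0]) picture_frame();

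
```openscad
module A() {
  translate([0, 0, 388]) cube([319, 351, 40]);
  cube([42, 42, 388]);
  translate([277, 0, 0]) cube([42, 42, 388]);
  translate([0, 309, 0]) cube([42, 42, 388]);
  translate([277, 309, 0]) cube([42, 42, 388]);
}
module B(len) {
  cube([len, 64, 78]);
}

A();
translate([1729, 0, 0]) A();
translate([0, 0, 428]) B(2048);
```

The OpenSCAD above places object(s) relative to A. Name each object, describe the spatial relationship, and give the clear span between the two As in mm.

Second stool starts at x = 1729; first ends at x = 319; clear span = 1729 − 319 = 1410 mm.

A is a stool. B is a beam. A beam spans the tops of two stools. The clear span between the two stools is 1410 mm.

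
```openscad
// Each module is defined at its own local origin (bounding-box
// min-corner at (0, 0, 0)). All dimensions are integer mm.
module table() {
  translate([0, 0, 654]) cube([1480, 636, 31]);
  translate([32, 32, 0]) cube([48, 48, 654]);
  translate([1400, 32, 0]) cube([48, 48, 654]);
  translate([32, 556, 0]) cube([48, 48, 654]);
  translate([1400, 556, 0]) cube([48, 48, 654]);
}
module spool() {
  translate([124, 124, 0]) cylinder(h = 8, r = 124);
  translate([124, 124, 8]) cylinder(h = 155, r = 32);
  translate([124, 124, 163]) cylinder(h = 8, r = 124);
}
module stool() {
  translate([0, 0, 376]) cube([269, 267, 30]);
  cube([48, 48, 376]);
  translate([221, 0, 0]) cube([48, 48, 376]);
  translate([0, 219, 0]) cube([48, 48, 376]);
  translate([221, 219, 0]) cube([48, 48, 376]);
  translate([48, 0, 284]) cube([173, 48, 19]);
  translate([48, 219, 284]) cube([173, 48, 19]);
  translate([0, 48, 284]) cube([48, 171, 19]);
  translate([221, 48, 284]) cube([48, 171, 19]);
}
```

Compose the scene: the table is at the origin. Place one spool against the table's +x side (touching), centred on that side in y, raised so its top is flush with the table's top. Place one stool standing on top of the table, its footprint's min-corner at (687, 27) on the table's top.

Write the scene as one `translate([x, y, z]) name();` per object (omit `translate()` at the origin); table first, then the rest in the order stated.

table();
translate([1480, 194, 514]) spool();
translate([687, 27, 685]) stool();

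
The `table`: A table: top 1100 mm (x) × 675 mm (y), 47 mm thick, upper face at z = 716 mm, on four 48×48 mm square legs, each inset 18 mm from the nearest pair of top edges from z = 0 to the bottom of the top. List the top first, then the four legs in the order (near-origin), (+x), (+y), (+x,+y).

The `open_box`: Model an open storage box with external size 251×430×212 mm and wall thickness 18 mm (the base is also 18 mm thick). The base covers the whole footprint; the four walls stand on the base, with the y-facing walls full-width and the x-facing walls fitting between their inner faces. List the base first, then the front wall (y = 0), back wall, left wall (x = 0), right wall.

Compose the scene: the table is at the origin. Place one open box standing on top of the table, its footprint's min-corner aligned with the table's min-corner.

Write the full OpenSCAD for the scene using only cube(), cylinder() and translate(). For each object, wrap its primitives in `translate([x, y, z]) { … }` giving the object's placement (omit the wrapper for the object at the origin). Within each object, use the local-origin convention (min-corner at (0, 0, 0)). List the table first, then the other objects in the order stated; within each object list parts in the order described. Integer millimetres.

translate([0, 0, 669]) cube([1100, 675, 47]);
translate([18, 18, 0]) cube([48, 48, 669]);
translate([1034, 18, 0]) cube([48, 48, 669]);
translate([18, 609, 0]) cube([48, 48, 669]);
translate([1034, 609, 0]) cube([48, 48, 669]);
translate([0, 0, 716]) {
  cube([251, 430, 18]);
  translate([0, 0, 18]) cube([251, 18, 194]);
  translate([0, 412, 18]) cube([251, 18, 194]);
  translate([0, 18, 18]) cube([18, 394, 194]);
  translate([233, 18, 18]) cube([18, 394, 194]);
}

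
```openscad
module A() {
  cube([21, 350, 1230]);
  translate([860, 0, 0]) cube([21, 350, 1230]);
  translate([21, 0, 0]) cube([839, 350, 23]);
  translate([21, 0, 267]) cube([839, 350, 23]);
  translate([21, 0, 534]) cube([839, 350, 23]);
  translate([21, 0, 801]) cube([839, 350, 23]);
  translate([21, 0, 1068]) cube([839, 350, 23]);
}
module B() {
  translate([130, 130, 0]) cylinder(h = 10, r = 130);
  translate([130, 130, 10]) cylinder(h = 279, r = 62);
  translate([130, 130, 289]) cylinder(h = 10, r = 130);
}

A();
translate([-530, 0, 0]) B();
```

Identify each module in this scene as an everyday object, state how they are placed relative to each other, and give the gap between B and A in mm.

The spool's nearest face is 270 mm from the bookshelf's −x face.

A is a bookshelf. B is a spool. The spool is on the floor beside the bookshelf on its −x side. The gap between the spool and the bookshelf is 270 mm.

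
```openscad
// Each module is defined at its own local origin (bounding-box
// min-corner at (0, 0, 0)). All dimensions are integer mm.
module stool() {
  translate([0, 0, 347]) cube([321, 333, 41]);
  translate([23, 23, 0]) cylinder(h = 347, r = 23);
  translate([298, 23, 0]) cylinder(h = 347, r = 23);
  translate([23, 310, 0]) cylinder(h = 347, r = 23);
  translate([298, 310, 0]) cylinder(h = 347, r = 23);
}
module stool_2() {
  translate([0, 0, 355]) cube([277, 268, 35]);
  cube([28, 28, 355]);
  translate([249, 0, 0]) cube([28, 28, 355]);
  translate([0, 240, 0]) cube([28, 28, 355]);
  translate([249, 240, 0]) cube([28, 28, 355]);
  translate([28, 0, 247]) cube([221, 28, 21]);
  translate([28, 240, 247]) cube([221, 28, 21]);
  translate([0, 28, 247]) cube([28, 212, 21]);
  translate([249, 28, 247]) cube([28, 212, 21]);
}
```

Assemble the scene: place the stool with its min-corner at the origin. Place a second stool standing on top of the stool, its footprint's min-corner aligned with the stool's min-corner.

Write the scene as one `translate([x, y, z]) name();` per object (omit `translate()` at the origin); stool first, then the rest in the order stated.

stool();
translate([0, 0, 388]) stool_2();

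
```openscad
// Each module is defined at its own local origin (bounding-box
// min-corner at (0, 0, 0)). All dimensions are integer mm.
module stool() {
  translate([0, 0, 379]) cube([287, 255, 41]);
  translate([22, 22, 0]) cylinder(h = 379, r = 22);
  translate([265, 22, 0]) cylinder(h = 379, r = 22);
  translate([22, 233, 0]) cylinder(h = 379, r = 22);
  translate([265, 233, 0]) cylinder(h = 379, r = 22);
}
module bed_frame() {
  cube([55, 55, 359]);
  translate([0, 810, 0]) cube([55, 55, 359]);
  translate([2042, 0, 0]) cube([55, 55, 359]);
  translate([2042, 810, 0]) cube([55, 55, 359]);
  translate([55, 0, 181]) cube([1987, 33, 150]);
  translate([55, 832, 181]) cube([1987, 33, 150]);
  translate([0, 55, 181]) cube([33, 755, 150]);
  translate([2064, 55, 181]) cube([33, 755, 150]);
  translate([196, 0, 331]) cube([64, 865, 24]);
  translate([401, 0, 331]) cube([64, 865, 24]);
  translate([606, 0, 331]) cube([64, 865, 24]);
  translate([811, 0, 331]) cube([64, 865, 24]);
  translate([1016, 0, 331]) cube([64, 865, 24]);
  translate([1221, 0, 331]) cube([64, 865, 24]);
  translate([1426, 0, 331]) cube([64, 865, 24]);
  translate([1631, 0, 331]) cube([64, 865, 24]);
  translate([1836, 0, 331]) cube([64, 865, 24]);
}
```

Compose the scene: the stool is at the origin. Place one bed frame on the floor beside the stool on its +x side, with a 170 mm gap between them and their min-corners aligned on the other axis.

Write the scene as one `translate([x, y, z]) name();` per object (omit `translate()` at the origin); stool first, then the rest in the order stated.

stool();
translate([457, 0, 0]) bed_frame();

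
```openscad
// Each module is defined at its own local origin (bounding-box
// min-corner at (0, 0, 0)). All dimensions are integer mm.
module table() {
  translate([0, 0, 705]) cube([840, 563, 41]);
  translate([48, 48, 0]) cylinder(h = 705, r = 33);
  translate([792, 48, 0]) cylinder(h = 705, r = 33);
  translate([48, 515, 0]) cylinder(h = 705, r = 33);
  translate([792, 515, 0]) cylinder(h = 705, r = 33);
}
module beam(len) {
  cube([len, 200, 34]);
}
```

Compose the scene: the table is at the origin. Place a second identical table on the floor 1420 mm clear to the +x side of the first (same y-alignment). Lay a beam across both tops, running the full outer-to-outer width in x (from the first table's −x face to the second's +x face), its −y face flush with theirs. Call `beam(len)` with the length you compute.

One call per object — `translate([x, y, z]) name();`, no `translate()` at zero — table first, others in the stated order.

table();
translate([2260, 0, 0]) table();
translate([0, 0, 746]) beam(3100);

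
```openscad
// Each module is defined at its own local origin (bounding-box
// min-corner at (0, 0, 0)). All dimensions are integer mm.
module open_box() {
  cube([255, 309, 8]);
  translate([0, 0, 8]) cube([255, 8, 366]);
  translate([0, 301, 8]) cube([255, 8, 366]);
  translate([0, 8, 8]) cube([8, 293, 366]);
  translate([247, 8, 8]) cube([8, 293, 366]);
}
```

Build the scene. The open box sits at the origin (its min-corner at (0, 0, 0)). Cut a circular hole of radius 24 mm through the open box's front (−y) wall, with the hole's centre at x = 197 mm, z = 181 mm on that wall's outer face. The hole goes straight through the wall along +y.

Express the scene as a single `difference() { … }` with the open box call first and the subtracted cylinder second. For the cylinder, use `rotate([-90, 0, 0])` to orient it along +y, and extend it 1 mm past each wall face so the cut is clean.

difference() {
  open_box();
  translate([197, -1, 181]) rotate([-90, 0, 0]) cylinder(h = 10, r = 24);
}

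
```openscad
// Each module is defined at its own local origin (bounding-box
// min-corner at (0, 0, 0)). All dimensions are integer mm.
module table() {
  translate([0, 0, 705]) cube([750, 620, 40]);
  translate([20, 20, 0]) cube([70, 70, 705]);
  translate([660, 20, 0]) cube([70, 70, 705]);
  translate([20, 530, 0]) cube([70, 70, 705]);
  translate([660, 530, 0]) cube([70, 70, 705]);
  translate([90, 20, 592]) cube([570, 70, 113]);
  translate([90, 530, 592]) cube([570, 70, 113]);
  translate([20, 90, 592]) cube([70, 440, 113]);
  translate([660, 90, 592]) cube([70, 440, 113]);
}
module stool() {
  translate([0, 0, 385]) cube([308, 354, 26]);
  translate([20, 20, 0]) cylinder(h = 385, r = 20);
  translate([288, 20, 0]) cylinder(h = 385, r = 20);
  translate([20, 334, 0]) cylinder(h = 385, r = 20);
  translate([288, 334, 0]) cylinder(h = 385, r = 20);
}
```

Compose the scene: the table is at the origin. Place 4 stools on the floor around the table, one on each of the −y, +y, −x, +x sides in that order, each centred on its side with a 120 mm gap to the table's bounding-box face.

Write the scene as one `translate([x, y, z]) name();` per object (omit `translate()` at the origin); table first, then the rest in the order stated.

table();
translate([221, -474, 0]) stool();
translate([221, 740, 0]) stool();
translate([-428, 133, 0]) stool();
translate([870, 133, 0]) stool();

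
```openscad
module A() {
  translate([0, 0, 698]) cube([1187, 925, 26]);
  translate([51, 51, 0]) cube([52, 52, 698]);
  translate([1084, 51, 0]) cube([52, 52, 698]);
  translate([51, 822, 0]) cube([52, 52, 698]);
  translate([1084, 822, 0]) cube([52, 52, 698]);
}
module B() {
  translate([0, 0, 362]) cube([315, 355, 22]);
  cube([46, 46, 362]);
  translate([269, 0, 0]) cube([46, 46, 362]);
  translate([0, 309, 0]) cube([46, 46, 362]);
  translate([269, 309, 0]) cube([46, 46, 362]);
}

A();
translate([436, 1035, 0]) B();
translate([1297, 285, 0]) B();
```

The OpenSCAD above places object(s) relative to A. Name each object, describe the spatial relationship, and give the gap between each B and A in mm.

A is a table. B is a stool. Two stools sit around the table at the +y, +x sides. The gap between each stool and the table is 110 mm.

Each stool's nearest face is 110 mm from the table's bounding box.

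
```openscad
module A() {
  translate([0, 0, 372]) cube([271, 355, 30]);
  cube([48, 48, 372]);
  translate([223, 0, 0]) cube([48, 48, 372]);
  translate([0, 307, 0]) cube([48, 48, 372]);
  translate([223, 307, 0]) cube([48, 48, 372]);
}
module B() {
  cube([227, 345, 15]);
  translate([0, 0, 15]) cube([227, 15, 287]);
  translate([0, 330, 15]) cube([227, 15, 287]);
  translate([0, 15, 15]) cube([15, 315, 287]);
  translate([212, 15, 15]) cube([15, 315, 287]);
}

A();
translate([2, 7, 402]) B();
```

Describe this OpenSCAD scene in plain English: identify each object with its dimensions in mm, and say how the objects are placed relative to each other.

A is a four-legged stool. The seat is a 271×355×30 mm slab whose top surface is at z = 402 mm; four square legs, each 48×48 mm in cross-section, run from the floor (z = 0) to the underside of the seat, each flush with a corner of the seat.

B is an open-topped rectangular box: outside dimensions 227×345×302 mm, with a uniform wall and base thickness of 15 mm. The base is a full 227×345 slab on the floor; four walls sit on top of the base. The front and back walls (the −y and +y sides) span the full width; the two side walls fit between them.

The open box is on top of the stool.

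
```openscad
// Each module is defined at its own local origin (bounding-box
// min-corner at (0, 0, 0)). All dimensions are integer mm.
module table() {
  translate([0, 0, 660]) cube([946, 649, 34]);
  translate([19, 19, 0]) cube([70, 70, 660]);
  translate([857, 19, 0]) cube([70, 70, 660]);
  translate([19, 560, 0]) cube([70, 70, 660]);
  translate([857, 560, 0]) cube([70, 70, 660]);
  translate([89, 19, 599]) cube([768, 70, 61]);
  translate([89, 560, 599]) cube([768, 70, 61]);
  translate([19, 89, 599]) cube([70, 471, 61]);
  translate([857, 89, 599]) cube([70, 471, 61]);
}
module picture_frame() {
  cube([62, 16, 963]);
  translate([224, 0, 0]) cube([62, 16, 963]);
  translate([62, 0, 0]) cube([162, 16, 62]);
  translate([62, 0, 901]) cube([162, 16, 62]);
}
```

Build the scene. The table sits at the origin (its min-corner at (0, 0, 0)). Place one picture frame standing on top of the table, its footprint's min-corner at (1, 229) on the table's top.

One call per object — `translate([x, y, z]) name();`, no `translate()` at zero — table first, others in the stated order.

table();
translate([1, 229, 694]) picture_frame();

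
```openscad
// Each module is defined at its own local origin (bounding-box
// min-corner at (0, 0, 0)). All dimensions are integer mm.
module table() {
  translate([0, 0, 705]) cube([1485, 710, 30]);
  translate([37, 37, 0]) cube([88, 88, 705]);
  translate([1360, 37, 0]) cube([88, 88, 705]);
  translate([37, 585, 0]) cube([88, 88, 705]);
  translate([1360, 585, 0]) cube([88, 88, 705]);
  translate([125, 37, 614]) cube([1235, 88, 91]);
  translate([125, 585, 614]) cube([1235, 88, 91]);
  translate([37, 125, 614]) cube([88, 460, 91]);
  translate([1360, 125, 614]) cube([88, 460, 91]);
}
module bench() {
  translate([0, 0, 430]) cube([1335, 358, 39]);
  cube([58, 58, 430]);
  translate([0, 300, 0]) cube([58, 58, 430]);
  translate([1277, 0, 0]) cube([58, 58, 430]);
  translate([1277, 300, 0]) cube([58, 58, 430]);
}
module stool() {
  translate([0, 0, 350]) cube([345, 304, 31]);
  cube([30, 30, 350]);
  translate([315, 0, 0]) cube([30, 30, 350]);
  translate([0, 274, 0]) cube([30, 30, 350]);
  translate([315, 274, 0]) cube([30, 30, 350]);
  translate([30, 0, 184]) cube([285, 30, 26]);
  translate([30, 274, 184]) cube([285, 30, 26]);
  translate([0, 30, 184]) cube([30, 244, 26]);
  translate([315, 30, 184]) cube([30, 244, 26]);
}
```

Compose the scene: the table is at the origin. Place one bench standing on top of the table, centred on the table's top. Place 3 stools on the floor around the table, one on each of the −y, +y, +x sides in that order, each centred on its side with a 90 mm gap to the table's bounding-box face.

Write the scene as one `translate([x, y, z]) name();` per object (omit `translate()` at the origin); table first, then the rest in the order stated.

table();
translate([75, 176, 735]) bench();
translate([570, -394, 0]) stool();
translate([570, 800, 0]) stool();
translate([1575, 203, 0]) stool();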